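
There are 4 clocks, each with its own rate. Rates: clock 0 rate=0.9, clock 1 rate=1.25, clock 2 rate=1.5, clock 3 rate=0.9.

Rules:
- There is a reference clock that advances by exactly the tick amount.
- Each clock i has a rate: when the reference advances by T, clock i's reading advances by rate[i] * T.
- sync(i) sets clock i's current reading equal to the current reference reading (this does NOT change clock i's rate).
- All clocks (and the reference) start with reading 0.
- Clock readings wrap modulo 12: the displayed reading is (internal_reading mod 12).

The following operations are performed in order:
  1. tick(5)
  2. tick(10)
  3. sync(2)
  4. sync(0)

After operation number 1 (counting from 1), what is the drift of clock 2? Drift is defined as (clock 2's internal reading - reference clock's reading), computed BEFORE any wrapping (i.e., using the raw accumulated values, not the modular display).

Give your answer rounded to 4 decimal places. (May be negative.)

Answer: 2.5000

Derivation:
After op 1 tick(5): ref=5.0000 raw=[4.5000 6.2500 7.5000 4.5000]
Drift of clock 2 after op 1: 7.5000 - 5.0000 = 2.5000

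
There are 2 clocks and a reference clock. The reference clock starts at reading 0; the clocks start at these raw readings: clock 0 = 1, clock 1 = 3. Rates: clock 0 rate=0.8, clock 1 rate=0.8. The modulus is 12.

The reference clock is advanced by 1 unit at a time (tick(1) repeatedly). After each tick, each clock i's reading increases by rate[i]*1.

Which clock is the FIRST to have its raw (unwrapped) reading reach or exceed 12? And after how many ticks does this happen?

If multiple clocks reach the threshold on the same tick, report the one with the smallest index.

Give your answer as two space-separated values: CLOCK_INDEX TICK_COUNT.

clock 0: start=1, rate=0.8, needs 12-1 = 11; ticks = ceil(11/0.8) = ceil(13.7500) = 14; reading at tick 14 = 1 + 0.8*14 = 12.2000
clock 1: start=3, rate=0.8, needs 12-3 = 9; ticks = ceil(9/0.8) = ceil(11.2500) = 12; reading at tick 12 = 3 + 0.8*12 = 12.6000
Minimum tick count = 12; winners = [1]; smallest index = 1

Answer: 1 12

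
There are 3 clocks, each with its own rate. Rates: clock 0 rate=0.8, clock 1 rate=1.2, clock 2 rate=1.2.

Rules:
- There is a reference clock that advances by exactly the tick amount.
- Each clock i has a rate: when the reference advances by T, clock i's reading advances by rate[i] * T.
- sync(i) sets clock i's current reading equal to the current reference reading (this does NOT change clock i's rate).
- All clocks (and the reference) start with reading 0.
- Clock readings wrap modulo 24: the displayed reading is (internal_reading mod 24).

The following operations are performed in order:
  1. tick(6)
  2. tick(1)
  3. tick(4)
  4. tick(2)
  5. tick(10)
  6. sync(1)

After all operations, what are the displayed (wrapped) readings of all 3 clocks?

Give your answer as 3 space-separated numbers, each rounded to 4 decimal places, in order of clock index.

Answer: 18.4000 23.0000 3.6000

Derivation:
After op 1 tick(6): ref=6.0000 raw=[4.8000 7.2000 7.2000]
After op 2 tick(1): ref=7.0000 raw=[5.6000 8.4000 8.4000]
After op 3 tick(4): ref=11.0000 raw=[8.8000 13.2000 13.2000]
After op 4 tick(2): ref=13.0000 raw=[10.4000 15.6000 15.6000]
After op 5 tick(10): ref=23.0000 raw=[18.4000 27.6000 27.6000]
After op 6 sync(1): ref=23.0000 raw=[18.4000 23.0000 27.6000]
Wrap final raw readings (mod 24): 18.4000 mod 24 = 18.4000; 23.0000 mod 24 = 23.0000; 27.6000 mod 24 = 3.6000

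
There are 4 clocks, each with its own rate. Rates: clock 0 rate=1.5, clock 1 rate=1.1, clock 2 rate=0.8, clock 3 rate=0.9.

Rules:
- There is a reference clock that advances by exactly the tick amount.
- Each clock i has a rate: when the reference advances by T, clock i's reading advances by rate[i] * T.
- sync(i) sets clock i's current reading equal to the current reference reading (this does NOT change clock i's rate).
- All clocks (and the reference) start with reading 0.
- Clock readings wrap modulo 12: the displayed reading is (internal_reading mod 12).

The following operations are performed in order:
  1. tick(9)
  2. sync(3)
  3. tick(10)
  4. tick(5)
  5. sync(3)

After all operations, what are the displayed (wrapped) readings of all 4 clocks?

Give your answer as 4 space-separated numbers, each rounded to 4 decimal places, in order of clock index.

After op 1 tick(9): ref=9.0000 raw=[13.5000 9.9000 7.2000 8.1000]
After op 2 sync(3): ref=9.0000 raw=[13.5000 9.9000 7.2000 9.0000]
After op 3 tick(10): ref=19.0000 raw=[28.5000 20.9000 15.2000 18.0000]
After op 4 tick(5): ref=24.0000 raw=[36.0000 26.4000 19.2000 22.5000]
After op 5 sync(3): ref=24.0000 raw=[36.0000 26.4000 19.2000 24.0000]
Wrap final raw readings (mod 12): 36.0000 mod 12 = 0.0000; 26.4000 mod 12 = 2.4000; 19.2000 mod 12 = 7.2000; 24.0000 mod 12 = 0.0000

Answer: 0.0000 2.4000 7.2000 0.0000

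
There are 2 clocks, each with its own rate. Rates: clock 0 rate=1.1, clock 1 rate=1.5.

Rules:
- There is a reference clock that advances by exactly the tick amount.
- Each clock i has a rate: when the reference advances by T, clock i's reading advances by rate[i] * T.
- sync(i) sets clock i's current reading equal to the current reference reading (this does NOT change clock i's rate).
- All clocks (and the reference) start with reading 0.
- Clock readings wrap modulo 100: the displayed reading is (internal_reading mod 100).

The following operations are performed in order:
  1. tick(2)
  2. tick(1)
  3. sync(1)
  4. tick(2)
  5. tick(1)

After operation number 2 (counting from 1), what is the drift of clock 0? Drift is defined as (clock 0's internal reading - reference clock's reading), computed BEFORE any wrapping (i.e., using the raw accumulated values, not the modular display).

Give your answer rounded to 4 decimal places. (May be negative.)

After op 1 tick(2): ref=2.0000 raw=[2.2000 3.0000]
After op 2 tick(1): ref=3.0000 raw=[3.3000 4.5000]
Drift of clock 0 after op 2: 3.3000 - 3.0000 = 0.3000

Answer: 0.3000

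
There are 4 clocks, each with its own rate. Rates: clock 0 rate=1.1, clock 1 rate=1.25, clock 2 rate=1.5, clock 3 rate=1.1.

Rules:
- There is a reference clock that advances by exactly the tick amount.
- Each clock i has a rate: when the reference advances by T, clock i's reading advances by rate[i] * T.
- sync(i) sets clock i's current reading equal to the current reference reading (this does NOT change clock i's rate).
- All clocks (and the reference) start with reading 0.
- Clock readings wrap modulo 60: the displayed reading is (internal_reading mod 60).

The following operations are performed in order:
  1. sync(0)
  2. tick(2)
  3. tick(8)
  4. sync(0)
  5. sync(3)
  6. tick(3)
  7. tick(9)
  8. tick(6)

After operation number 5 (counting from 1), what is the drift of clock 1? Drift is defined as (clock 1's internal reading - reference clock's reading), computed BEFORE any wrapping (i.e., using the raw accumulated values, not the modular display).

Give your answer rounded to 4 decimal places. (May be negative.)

Answer: 2.5000

Derivation:
After op 1 sync(0): ref=0.0000 raw=[0.0000 0.0000 0.0000 0.0000]
After op 2 tick(2): ref=2.0000 raw=[2.2000 2.5000 3.0000 2.2000]
After op 3 tick(8): ref=10.0000 raw=[11.0000 12.5000 15.0000 11.0000]
After op 4 sync(0): ref=10.0000 raw=[10.0000 12.5000 15.0000 11.0000]
After op 5 sync(3): ref=10.0000 raw=[10.0000 12.5000 15.0000 10.0000]
Drift of clock 1 after op 5: 12.5000 - 10.0000 = 2.5000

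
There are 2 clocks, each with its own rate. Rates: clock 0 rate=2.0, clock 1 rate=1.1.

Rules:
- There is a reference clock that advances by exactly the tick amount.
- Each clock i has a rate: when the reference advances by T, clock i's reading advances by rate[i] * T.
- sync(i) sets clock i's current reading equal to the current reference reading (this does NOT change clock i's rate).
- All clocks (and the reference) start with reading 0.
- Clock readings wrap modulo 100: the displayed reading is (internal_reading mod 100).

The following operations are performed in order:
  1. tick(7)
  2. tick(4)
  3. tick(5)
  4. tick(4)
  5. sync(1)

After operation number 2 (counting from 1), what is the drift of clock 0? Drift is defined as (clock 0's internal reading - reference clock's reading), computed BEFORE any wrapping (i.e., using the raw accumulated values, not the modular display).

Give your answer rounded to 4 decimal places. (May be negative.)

Answer: 11.0000

Derivation:
After op 1 tick(7): ref=7.0000 raw=[14.0000 7.7000]
After op 2 tick(4): ref=11.0000 raw=[22.0000 12.1000]
Drift of clock 0 after op 2: 22.0000 - 11.0000 = 11.0000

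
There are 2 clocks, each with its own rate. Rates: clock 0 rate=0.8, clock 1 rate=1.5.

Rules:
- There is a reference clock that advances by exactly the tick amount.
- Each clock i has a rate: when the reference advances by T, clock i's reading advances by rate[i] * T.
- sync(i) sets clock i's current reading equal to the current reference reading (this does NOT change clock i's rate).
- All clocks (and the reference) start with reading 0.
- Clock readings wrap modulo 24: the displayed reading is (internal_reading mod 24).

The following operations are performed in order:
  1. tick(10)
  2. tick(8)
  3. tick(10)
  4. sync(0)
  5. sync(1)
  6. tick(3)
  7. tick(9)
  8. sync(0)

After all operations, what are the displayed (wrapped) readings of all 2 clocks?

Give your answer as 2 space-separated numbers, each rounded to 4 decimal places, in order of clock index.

After op 1 tick(10): ref=10.0000 raw=[8.0000 15.0000]
After op 2 tick(8): ref=18.0000 raw=[14.4000 27.0000]
After op 3 tick(10): ref=28.0000 raw=[22.4000 42.0000]
After op 4 sync(0): ref=28.0000 raw=[28.0000 42.0000]
After op 5 sync(1): ref=28.0000 raw=[28.0000 28.0000]
After op 6 tick(3): ref=31.0000 raw=[30.4000 32.5000]
After op 7 tick(9): ref=40.0000 raw=[37.6000 46.0000]
After op 8 sync(0): ref=40.0000 raw=[40.0000 46.0000]
Wrap final raw readings (mod 24): 40.0000 mod 24 = 16.0000; 46.0000 mod 24 = 22.0000

Answer: 16.0000 22.0000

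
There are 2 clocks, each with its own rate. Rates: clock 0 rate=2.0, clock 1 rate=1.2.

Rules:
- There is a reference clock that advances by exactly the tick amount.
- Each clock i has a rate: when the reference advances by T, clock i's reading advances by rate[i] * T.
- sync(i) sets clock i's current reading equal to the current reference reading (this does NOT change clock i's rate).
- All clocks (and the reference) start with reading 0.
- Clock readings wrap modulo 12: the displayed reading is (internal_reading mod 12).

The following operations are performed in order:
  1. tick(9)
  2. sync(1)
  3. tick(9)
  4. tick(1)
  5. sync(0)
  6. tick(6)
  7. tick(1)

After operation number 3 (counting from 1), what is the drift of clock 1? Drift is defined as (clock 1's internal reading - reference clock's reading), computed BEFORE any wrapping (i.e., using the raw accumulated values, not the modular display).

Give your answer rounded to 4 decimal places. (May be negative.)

Answer: 1.8000

Derivation:
After op 1 tick(9): ref=9.0000 raw=[18.0000 10.8000]
After op 2 sync(1): ref=9.0000 raw=[18.0000 9.0000]
After op 3 tick(9): ref=18.0000 raw=[36.0000 19.8000]
Drift of clock 1 after op 3: 19.8000 - 18.0000 = 1.8000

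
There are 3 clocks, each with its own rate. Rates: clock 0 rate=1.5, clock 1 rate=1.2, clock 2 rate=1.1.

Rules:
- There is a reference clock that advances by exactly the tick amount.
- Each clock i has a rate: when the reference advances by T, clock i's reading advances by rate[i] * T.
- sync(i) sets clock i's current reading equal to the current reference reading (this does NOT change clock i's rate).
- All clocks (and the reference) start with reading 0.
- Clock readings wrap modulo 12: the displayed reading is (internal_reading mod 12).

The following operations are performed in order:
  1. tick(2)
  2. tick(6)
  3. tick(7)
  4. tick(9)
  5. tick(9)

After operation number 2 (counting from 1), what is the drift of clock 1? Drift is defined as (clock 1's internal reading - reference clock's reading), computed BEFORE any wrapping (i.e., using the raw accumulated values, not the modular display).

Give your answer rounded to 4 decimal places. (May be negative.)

After op 1 tick(2): ref=2.0000 raw=[3.0000 2.4000 2.2000]
After op 2 tick(6): ref=8.0000 raw=[12.0000 9.6000 8.8000]
Drift of clock 1 after op 2: 9.6000 - 8.0000 = 1.6000

Answer: 1.6000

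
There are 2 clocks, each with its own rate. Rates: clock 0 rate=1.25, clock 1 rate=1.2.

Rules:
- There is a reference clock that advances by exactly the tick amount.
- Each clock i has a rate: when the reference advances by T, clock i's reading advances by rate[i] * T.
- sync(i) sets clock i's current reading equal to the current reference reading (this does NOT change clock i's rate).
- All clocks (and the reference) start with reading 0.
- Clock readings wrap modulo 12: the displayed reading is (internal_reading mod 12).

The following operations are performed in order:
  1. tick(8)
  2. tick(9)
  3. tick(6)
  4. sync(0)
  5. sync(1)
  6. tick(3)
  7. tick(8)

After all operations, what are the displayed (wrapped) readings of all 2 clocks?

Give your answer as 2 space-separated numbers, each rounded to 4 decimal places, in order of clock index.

Answer: 0.7500 0.2000

Derivation:
After op 1 tick(8): ref=8.0000 raw=[10.0000 9.6000]
After op 2 tick(9): ref=17.0000 raw=[21.2500 20.4000]
After op 3 tick(6): ref=23.0000 raw=[28.7500 27.6000]
After op 4 sync(0): ref=23.0000 raw=[23.0000 27.6000]
After op 5 sync(1): ref=23.0000 raw=[23.0000 23.0000]
After op 6 tick(3): ref=26.0000 raw=[26.7500 26.6000]
After op 7 tick(8): ref=34.0000 raw=[36.7500 36.2000]
Wrap final raw readings (mod 12): 36.7500 mod 12 = 0.7500; 36.2000 mod 12 = 0.2000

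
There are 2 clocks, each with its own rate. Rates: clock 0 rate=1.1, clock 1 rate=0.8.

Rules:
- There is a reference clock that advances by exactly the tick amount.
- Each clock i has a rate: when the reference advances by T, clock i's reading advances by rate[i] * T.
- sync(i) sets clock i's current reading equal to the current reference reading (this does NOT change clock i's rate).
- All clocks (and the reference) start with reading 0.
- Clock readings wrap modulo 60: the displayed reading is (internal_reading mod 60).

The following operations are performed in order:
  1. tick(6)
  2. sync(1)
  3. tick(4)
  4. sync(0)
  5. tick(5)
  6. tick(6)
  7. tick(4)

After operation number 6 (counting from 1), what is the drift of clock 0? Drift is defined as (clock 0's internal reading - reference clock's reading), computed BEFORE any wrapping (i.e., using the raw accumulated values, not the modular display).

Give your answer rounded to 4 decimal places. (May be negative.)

After op 1 tick(6): ref=6.0000 raw=[6.6000 4.8000]
After op 2 sync(1): ref=6.0000 raw=[6.6000 6.0000]
After op 3 tick(4): ref=10.0000 raw=[11.0000 9.2000]
After op 4 sync(0): ref=10.0000 raw=[10.0000 9.2000]
After op 5 tick(5): ref=15.0000 raw=[15.5000 13.2000]
After op 6 tick(6): ref=21.0000 raw=[22.1000 18.0000]
Drift of clock 0 after op 6: 22.1000 - 21.0000 = 1.1000

Answer: 1.1000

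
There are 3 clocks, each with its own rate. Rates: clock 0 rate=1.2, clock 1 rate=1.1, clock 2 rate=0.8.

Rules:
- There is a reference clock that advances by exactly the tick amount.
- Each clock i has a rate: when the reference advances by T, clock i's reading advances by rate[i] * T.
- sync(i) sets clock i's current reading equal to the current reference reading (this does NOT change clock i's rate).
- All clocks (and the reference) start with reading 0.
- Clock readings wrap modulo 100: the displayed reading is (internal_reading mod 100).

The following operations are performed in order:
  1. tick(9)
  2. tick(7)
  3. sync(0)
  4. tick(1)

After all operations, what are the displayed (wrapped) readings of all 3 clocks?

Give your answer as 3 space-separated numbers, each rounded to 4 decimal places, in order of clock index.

After op 1 tick(9): ref=9.0000 raw=[10.8000 9.9000 7.2000]
After op 2 tick(7): ref=16.0000 raw=[19.2000 17.6000 12.8000]
After op 3 sync(0): ref=16.0000 raw=[16.0000 17.6000 12.8000]
After op 4 tick(1): ref=17.0000 raw=[17.2000 18.7000 13.6000]
Wrap final raw readings (mod 100): 17.2000 mod 100 = 17.2000; 18.7000 mod 100 = 18.7000; 13.6000 mod 100 = 13.6000

Answer: 17.2000 18.7000 13.6000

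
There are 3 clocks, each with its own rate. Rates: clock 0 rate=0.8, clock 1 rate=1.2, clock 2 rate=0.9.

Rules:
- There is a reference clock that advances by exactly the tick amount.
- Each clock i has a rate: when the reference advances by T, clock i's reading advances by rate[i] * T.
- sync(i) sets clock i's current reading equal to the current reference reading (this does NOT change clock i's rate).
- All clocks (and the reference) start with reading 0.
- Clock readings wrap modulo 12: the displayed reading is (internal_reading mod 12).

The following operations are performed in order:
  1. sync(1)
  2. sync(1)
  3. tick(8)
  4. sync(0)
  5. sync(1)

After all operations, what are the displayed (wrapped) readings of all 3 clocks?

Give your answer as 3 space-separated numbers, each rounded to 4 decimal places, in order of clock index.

Answer: 8.0000 8.0000 7.2000

Derivation:
After op 1 sync(1): ref=0.0000 raw=[0.0000 0.0000 0.0000]
After op 2 sync(1): ref=0.0000 raw=[0.0000 0.0000 0.0000]
After op 3 tick(8): ref=8.0000 raw=[6.4000 9.6000 7.2000]
After op 4 sync(0): ref=8.0000 raw=[8.0000 9.6000 7.2000]
After op 5 sync(1): ref=8.0000 raw=[8.0000 8.0000 7.2000]
Wrap final raw readings (mod 12): 8.0000 mod 12 = 8.0000; 8.0000 mod 12 = 8.0000; 7.2000 mod 12 = 7.2000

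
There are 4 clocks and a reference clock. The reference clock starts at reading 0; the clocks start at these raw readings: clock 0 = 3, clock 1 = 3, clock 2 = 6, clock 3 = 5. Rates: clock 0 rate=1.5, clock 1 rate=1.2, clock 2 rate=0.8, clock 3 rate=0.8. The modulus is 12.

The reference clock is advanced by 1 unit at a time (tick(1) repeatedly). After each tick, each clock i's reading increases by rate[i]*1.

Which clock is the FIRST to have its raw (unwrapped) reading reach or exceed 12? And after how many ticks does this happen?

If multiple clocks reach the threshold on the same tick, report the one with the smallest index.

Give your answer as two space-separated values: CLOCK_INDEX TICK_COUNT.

clock 0: start=3, rate=1.5, needs 12-3 = 9; ticks = ceil(9/1.5) = ceil(6.0000) = 6; reading at tick 6 = 3 + 1.5*6 = 12.0000
clock 1: start=3, rate=1.2, needs 12-3 = 9; ticks = ceil(9/1.2) = ceil(7.5000) = 8; reading at tick 8 = 3 + 1.2*8 = 12.6000
clock 2: start=6, rate=0.8, needs 12-6 = 6; ticks = ceil(6/0.8) = ceil(7.5000) = 8; reading at tick 8 = 6 + 0.8*8 = 12.4000
clock 3: start=5, rate=0.8, needs 12-5 = 7; ticks = ceil(7/0.8) = ceil(8.7500) = 9; reading at tick 9 = 5 + 0.8*9 = 12.2000
Minimum tick count = 6; winners = [0]; smallest index = 0

Answer: 0 6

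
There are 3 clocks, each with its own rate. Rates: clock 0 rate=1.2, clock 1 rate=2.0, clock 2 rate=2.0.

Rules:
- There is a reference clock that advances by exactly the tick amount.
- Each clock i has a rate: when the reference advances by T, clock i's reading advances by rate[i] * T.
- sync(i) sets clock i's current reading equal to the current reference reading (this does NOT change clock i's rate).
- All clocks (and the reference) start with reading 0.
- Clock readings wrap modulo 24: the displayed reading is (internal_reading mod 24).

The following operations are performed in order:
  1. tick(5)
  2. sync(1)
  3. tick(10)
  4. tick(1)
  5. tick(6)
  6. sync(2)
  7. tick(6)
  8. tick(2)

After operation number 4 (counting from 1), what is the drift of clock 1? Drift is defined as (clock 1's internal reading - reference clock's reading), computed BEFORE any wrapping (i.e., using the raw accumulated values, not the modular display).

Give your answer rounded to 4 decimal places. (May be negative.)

Answer: 11.0000

Derivation:
After op 1 tick(5): ref=5.0000 raw=[6.0000 10.0000 10.0000]
After op 2 sync(1): ref=5.0000 raw=[6.0000 5.0000 10.0000]
After op 3 tick(10): ref=15.0000 raw=[18.0000 25.0000 30.0000]
After op 4 tick(1): ref=16.0000 raw=[19.2000 27.0000 32.0000]
Drift of clock 1 after op 4: 27.0000 - 16.0000 = 11.0000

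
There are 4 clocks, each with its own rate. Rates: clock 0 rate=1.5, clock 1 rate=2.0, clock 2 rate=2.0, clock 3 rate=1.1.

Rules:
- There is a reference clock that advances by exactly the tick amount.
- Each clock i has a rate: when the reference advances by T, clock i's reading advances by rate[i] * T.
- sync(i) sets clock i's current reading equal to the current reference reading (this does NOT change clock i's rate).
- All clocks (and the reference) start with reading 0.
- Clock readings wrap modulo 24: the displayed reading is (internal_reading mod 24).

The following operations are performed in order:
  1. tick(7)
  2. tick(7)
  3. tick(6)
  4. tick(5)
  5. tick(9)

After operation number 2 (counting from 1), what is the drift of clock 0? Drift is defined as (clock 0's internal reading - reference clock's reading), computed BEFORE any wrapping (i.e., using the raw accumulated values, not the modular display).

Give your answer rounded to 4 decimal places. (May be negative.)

Answer: 7.0000

Derivation:
After op 1 tick(7): ref=7.0000 raw=[10.5000 14.0000 14.0000 7.7000]
After op 2 tick(7): ref=14.0000 raw=[21.0000 28.0000 28.0000 15.4000]
Drift of clock 0 after op 2: 21.0000 - 14.0000 = 7.0000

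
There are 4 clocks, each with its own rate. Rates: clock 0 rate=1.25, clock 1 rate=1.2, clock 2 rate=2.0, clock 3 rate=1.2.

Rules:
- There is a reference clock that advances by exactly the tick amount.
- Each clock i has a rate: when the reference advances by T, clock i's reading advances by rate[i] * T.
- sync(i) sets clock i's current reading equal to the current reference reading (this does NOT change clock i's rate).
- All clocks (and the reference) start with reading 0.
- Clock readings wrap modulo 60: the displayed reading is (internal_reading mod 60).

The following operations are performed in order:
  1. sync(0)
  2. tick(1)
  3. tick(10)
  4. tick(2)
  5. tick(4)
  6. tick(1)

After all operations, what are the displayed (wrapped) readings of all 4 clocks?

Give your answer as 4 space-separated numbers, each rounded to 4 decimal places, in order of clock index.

Answer: 22.5000 21.6000 36.0000 21.6000

Derivation:
After op 1 sync(0): ref=0.0000 raw=[0.0000 0.0000 0.0000 0.0000]
After op 2 tick(1): ref=1.0000 raw=[1.2500 1.2000 2.0000 1.2000]
After op 3 tick(10): ref=11.0000 raw=[13.7500 13.2000 22.0000 13.2000]
After op 4 tick(2): ref=13.0000 raw=[16.2500 15.6000 26.0000 15.6000]
After op 5 tick(4): ref=17.0000 raw=[21.2500 20.4000 34.0000 20.4000]
After op 6 tick(1): ref=18.0000 raw=[22.5000 21.6000 36.0000 21.6000]
Wrap final raw readings (mod 60): 22.5000 mod 60 = 22.5000; 21.6000 mod 60 = 21.6000; 36.0000 mod 60 = 36.0000; 21.6000 mod 60 = 21.6000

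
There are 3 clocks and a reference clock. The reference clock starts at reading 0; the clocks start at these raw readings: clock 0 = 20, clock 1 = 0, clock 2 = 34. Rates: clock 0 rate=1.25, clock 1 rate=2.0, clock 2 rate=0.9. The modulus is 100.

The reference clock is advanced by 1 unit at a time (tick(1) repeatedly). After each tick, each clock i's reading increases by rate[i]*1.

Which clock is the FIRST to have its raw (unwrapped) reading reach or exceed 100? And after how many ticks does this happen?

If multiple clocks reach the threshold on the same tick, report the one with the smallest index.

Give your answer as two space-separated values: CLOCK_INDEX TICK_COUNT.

clock 0: start=20, rate=1.25, needs 100-20 = 80; ticks = ceil(80/1.25) = ceil(64.0000) = 64; reading at tick 64 = 20 + 1.25*64 = 100.0000
clock 1: start=0, rate=2.0, needs 100-0 = 100; ticks = ceil(100/2.0) = ceil(50.0000) = 50; reading at tick 50 = 0 + 2.0*50 = 100.0000
clock 2: start=34, rate=0.9, needs 100-34 = 66; ticks = ceil(66/0.9) = ceil(73.3333) = 74; reading at tick 74 = 34 + 0.9*74 = 100.6000
Minimum tick count = 50; winners = [1]; smallest index = 1

Answer: 1 50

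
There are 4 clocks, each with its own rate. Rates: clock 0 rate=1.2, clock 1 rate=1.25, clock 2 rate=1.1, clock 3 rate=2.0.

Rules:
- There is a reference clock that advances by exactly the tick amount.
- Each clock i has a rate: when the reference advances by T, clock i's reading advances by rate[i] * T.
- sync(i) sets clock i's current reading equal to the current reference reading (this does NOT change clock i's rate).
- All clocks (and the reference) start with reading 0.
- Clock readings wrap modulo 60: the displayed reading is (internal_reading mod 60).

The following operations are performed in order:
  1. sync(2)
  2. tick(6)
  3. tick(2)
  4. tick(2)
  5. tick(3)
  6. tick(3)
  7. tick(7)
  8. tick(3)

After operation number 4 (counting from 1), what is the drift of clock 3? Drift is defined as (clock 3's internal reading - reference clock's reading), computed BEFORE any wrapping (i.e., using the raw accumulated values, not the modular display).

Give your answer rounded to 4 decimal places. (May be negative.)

After op 1 sync(2): ref=0.0000 raw=[0.0000 0.0000 0.0000 0.0000]
After op 2 tick(6): ref=6.0000 raw=[7.2000 7.5000 6.6000 12.0000]
After op 3 tick(2): ref=8.0000 raw=[9.6000 10.0000 8.8000 16.0000]
After op 4 tick(2): ref=10.0000 raw=[12.0000 12.5000 11.0000 20.0000]
Drift of clock 3 after op 4: 20.0000 - 10.0000 = 10.0000

Answer: 10.0000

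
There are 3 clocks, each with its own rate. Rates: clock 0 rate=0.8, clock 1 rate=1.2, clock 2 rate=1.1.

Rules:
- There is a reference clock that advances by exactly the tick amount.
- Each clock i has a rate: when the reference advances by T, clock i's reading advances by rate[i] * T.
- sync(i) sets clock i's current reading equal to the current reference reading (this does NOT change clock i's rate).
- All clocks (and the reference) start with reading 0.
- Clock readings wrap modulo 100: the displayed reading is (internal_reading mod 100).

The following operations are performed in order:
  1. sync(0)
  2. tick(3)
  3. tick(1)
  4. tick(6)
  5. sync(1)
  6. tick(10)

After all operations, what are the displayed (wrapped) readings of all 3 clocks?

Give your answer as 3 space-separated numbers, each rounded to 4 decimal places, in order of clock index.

Answer: 16.0000 22.0000 22.0000

Derivation:
After op 1 sync(0): ref=0.0000 raw=[0.0000 0.0000 0.0000]
After op 2 tick(3): ref=3.0000 raw=[2.4000 3.6000 3.3000]
After op 3 tick(1): ref=4.0000 raw=[3.2000 4.8000 4.4000]
After op 4 tick(6): ref=10.0000 raw=[8.0000 12.0000 11.0000]
After op 5 sync(1): ref=10.0000 raw=[8.0000 10.0000 11.0000]
After op 6 tick(10): ref=20.0000 raw=[16.0000 22.0000 22.0000]
Wrap final raw readings (mod 100): 16.0000 mod 100 = 16.0000; 22.0000 mod 100 = 22.0000; 22.0000 mod 100 = 22.0000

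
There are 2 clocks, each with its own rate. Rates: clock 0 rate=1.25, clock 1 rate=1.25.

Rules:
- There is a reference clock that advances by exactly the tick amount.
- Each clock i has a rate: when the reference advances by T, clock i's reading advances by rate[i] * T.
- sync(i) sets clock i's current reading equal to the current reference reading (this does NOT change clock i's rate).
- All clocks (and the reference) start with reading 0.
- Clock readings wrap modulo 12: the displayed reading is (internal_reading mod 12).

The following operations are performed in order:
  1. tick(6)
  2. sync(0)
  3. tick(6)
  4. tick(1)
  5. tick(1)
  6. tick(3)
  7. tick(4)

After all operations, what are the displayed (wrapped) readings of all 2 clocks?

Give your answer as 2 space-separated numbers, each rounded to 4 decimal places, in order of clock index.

Answer: 0.7500 2.2500

Derivation:
After op 1 tick(6): ref=6.0000 raw=[7.5000 7.5000]
After op 2 sync(0): ref=6.0000 raw=[6.0000 7.5000]
After op 3 tick(6): ref=12.0000 raw=[13.5000 15.0000]
After op 4 tick(1): ref=13.0000 raw=[14.7500 16.2500]
After op 5 tick(1): ref=14.0000 raw=[16.0000 17.5000]
After op 6 tick(3): ref=17.0000 raw=[19.7500 21.2500]
After op 7 tick(4): ref=21.0000 raw=[24.7500 26.2500]
Wrap final raw readings (mod 12): 24.7500 mod 12 = 0.7500; 26.2500 mod 12 = 2.2500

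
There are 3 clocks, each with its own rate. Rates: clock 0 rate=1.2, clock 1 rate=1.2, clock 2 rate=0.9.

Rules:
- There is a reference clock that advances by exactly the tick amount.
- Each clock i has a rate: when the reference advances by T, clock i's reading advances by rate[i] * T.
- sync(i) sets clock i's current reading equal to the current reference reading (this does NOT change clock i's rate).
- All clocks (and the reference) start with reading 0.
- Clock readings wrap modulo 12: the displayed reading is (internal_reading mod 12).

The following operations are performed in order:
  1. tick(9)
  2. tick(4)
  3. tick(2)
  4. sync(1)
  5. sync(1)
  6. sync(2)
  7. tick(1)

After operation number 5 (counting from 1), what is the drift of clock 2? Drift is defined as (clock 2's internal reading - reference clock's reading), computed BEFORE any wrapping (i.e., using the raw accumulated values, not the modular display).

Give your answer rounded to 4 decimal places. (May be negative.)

After op 1 tick(9): ref=9.0000 raw=[10.8000 10.8000 8.1000]
After op 2 tick(4): ref=13.0000 raw=[15.6000 15.6000 11.7000]
After op 3 tick(2): ref=15.0000 raw=[18.0000 18.0000 13.5000]
After op 4 sync(1): ref=15.0000 raw=[18.0000 15.0000 13.5000]
After op 5 sync(1): ref=15.0000 raw=[18.0000 15.0000 13.5000]
Drift of clock 2 after op 5: 13.5000 - 15.0000 = -1.5000

Answer: -1.5000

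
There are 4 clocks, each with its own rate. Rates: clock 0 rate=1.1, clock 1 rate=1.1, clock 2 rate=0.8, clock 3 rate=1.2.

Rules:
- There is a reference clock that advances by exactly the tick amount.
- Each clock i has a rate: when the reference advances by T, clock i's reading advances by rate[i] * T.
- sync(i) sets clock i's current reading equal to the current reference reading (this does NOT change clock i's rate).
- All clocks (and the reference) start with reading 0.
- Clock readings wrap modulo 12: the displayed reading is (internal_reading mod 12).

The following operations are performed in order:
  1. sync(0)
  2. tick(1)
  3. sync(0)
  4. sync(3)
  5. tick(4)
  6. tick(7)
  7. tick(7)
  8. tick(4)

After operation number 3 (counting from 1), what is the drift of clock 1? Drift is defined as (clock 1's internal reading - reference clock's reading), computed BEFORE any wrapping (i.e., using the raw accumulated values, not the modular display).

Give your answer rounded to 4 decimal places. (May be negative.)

After op 1 sync(0): ref=0.0000 raw=[0.0000 0.0000 0.0000 0.0000]
After op 2 tick(1): ref=1.0000 raw=[1.1000 1.1000 0.8000 1.2000]
After op 3 sync(0): ref=1.0000 raw=[1.0000 1.1000 0.8000 1.2000]
Drift of clock 1 after op 3: 1.1000 - 1.0000 = 0.1000

Answer: 0.1000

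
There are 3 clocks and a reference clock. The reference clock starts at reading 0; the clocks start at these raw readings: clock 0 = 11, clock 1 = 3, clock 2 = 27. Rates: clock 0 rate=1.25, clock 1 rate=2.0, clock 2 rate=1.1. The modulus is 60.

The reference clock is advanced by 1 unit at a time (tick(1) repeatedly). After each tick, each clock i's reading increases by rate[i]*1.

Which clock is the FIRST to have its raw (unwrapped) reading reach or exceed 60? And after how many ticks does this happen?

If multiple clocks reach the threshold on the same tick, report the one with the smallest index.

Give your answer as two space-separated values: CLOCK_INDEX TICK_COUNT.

clock 0: start=11, rate=1.25, needs 60-11 = 49; ticks = ceil(49/1.25) = ceil(39.2000) = 40; reading at tick 40 = 11 + 1.25*40 = 61.0000
clock 1: start=3, rate=2.0, needs 60-3 = 57; ticks = ceil(57/2.0) = ceil(28.5000) = 29; reading at tick 29 = 3 + 2.0*29 = 61.0000
clock 2: start=27, rate=1.1, needs 60-27 = 33; ticks = ceil(33/1.1) = ceil(30.0000) = 30; reading at tick 30 = 27 + 1.1*30 = 60.0000
Minimum tick count = 29; winners = [1]; smallest index = 1

Answer: 1 29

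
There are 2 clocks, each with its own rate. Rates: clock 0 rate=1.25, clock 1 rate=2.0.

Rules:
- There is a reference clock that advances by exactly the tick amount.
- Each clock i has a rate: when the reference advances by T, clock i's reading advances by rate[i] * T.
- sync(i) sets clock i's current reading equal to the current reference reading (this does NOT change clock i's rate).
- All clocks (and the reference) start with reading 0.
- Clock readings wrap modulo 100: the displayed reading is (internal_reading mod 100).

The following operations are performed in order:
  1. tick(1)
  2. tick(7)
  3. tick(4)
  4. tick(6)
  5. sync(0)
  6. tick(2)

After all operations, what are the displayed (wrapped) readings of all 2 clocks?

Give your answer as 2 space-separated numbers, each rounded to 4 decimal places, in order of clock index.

After op 1 tick(1): ref=1.0000 raw=[1.2500 2.0000]
After op 2 tick(7): ref=8.0000 raw=[10.0000 16.0000]
After op 3 tick(4): ref=12.0000 raw=[15.0000 24.0000]
After op 4 tick(6): ref=18.0000 raw=[22.5000 36.0000]
After op 5 sync(0): ref=18.0000 raw=[18.0000 36.0000]
After op 6 tick(2): ref=20.0000 raw=[20.5000 40.0000]
Wrap final raw readings (mod 100): 20.5000 mod 100 = 20.5000; 40.0000 mod 100 = 40.0000

Answer: 20.5000 40.0000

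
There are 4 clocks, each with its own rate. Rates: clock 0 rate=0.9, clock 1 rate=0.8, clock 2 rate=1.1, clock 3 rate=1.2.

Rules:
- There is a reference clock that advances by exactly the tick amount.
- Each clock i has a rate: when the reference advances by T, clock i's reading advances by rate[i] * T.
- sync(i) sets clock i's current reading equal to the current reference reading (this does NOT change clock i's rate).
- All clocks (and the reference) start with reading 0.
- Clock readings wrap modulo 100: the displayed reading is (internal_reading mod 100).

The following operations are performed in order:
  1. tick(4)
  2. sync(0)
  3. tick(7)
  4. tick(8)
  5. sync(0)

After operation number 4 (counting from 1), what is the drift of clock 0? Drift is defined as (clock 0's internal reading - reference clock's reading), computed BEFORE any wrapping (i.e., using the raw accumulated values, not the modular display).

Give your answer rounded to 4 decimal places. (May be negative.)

After op 1 tick(4): ref=4.0000 raw=[3.6000 3.2000 4.4000 4.8000]
After op 2 sync(0): ref=4.0000 raw=[4.0000 3.2000 4.4000 4.8000]
After op 3 tick(7): ref=11.0000 raw=[10.3000 8.8000 12.1000 13.2000]
After op 4 tick(8): ref=19.0000 raw=[17.5000 15.2000 20.9000 22.8000]
Drift of clock 0 after op 4: 17.5000 - 19.0000 = -1.5000

Answer: -1.5000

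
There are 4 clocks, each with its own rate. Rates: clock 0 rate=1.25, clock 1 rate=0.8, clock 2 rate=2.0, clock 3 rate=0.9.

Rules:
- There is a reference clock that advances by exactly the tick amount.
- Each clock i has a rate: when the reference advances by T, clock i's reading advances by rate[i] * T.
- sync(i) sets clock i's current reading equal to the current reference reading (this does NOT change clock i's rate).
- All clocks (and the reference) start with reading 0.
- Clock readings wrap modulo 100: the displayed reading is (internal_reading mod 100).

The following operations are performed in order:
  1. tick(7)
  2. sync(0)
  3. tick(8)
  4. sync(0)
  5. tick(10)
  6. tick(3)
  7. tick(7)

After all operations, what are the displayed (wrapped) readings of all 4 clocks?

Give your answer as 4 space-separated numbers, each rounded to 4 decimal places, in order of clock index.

After op 1 tick(7): ref=7.0000 raw=[8.7500 5.6000 14.0000 6.3000]
After op 2 sync(0): ref=7.0000 raw=[7.0000 5.6000 14.0000 6.3000]
After op 3 tick(8): ref=15.0000 raw=[17.0000 12.0000 30.0000 13.5000]
After op 4 sync(0): ref=15.0000 raw=[15.0000 12.0000 30.0000 13.5000]
After op 5 tick(10): ref=25.0000 raw=[27.5000 20.0000 50.0000 22.5000]
After op 6 tick(3): ref=28.0000 raw=[31.2500 22.4000 56.0000 25.2000]
After op 7 tick(7): ref=35.0000 raw=[40.0000 28.0000 70.0000 31.5000]
Wrap final raw readings (mod 100): 40.0000 mod 100 = 40.0000; 28.0000 mod 100 = 28.0000; 70.0000 mod 100 = 70.0000; 31.5000 mod 100 = 31.5000

Answer: 40.0000 28.0000 70.0000 31.5000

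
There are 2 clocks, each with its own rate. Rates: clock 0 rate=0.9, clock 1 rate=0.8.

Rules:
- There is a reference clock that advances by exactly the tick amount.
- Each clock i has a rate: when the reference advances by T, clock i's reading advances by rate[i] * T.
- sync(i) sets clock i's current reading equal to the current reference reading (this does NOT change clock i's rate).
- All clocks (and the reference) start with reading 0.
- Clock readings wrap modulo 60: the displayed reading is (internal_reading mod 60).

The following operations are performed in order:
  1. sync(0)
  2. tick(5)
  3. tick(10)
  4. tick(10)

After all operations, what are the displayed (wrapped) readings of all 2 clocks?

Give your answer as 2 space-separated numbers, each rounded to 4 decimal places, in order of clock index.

Answer: 22.5000 20.0000

Derivation:
After op 1 sync(0): ref=0.0000 raw=[0.0000 0.0000]
After op 2 tick(5): ref=5.0000 raw=[4.5000 4.0000]
After op 3 tick(10): ref=15.0000 raw=[13.5000 12.0000]
After op 4 tick(10): ref=25.0000 raw=[22.5000 20.0000]
Wrap final raw readings (mod 60): 22.5000 mod 60 = 22.5000; 20.0000 mod 60 = 20.0000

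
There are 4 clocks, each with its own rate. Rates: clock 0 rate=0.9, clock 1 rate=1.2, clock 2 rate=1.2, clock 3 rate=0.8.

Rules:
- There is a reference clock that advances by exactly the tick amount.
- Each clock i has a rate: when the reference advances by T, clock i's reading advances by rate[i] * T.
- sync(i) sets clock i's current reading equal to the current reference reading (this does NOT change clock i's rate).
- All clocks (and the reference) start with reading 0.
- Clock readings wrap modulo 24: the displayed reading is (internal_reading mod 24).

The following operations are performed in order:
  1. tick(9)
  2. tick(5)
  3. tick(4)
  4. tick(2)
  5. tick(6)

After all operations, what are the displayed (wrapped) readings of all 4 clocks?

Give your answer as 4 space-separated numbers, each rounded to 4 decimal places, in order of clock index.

After op 1 tick(9): ref=9.0000 raw=[8.1000 10.8000 10.8000 7.2000]
After op 2 tick(5): ref=14.0000 raw=[12.6000 16.8000 16.8000 11.2000]
After op 3 tick(4): ref=18.0000 raw=[16.2000 21.6000 21.6000 14.4000]
After op 4 tick(2): ref=20.0000 raw=[18.0000 24.0000 24.0000 16.0000]
After op 5 tick(6): ref=26.0000 raw=[23.4000 31.2000 31.2000 20.8000]
Wrap final raw readings (mod 24): 23.4000 mod 24 = 23.4000; 31.2000 mod 24 = 7.2000; 31.2000 mod 24 = 7.2000; 20.8000 mod 24 = 20.8000

Answer: 23.4000 7.2000 7.2000 20.8000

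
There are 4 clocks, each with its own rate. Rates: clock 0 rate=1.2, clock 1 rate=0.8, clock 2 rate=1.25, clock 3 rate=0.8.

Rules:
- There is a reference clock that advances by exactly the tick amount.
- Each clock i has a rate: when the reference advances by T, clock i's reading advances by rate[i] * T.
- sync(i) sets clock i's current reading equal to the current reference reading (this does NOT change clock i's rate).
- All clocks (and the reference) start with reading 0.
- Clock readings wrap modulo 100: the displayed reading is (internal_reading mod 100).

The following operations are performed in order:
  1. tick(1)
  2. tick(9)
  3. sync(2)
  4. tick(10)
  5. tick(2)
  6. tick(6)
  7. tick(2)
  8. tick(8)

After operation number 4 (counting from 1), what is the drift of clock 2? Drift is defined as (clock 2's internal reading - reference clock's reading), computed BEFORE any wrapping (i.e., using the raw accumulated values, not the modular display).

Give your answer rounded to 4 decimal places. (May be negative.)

After op 1 tick(1): ref=1.0000 raw=[1.2000 0.8000 1.2500 0.8000]
After op 2 tick(9): ref=10.0000 raw=[12.0000 8.0000 12.5000 8.0000]
After op 3 sync(2): ref=10.0000 raw=[12.0000 8.0000 10.0000 8.0000]
After op 4 tick(10): ref=20.0000 raw=[24.0000 16.0000 22.5000 16.0000]
Drift of clock 2 after op 4: 22.5000 - 20.0000 = 2.5000

Answer: 2.5000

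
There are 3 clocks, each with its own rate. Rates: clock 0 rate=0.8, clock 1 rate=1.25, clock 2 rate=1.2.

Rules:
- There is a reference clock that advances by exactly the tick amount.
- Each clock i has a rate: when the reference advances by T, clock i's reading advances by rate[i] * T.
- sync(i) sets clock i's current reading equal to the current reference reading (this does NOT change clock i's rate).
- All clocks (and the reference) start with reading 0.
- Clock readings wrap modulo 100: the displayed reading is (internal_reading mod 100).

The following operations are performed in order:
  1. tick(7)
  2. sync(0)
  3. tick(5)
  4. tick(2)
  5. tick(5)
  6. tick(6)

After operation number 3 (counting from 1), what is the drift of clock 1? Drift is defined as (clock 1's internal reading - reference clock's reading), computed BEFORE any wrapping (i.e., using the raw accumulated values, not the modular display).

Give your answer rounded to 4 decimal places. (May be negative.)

After op 1 tick(7): ref=7.0000 raw=[5.6000 8.7500 8.4000]
After op 2 sync(0): ref=7.0000 raw=[7.0000 8.7500 8.4000]
After op 3 tick(5): ref=12.0000 raw=[11.0000 15.0000 14.4000]
Drift of clock 1 after op 3: 15.0000 - 12.0000 = 3.0000

Answer: 3.0000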